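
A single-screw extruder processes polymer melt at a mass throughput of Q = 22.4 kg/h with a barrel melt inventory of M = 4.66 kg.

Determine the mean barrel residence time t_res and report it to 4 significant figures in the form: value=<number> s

Throughput in SI: Q_s = 22.4 kg/h ÷ 3600 s/h = 0.00622222 kg/s
t_res = M / Q_s = 4.66 / 0.00622222 = 748.929 s

value=748.9 s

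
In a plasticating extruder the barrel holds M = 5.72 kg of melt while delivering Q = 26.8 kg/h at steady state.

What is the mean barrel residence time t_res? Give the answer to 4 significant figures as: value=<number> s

value=768.4 s

Throughput in SI: Q_s = 26.8 kg/h ÷ 3600 s/h = 0.00744444 kg/s
t_res = M / Q_s = 5.72 / 0.00744444 = 768.358 s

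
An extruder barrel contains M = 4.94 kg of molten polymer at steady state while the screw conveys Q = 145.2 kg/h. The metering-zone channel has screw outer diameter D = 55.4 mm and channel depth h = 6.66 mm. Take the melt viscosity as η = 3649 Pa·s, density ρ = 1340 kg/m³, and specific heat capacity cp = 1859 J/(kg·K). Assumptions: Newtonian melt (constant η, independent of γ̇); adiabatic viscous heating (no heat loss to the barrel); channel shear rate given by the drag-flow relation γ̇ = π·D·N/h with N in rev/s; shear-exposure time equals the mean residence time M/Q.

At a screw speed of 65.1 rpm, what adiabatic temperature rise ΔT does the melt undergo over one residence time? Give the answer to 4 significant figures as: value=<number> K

Q_s = Q / 3600 = 145.2 / 3600 = 0.0403333 kg/s
Mean residence time: t_res = M/Q_s = 4.94 kg / 0.0403333 kg/s = 122.479 s
D = 55.4 mm = 0.0554 m;  h = 6.66 mm = 0.00666 m;  N = 65.1 rpm / 60 = 1.085 rev/s
γ̇ = π D N / h = (π)(0.0554)(1.085) / 0.00666 = 28.3541 s⁻¹
ΔT = η·γ̇²·t_res/(ρ·cp) = [3649 × 28.3541² × 122.479] / [1340 × 1859] = 144.239 K

value=144.2 K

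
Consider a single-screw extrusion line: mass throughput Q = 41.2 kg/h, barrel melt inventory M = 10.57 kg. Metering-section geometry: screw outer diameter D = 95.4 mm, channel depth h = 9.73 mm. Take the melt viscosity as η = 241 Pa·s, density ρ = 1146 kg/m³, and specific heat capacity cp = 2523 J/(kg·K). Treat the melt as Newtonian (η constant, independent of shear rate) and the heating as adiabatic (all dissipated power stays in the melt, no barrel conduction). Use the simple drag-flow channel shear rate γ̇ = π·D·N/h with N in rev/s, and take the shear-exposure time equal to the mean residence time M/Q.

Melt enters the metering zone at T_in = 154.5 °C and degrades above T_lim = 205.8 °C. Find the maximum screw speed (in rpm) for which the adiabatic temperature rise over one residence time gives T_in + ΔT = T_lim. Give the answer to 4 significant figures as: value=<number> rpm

Convert throughput: Q = 41.2 kg/h = 41.2/3600 = 0.0114444 kg/s
t_res = M / Q_s = 10.57 / 0.0114444 = 923.592 s
D = 95.4 mm = 0.0954 m;  h = 9.73 mm = 0.00973 m
Allowable rise: ΔT_a = T_lim − T_in = 205.8 − 154.5 = 51.3 K
γ̇_max² = ΔT_a·ρ·cp / (η·t_res) = [51.3 × 1146 × 2523] / [241 × 923.592] = 666.38 s⁻²
γ̇_max = sqrt(666.38) = 25.8143 s⁻¹
N_max = γ̇_max·h / (π·D) = 25.8143 · 0.00973 / (π · 0.0954) = 0.838061 rev/s = 50.2837 rpm

value=50.28 rpm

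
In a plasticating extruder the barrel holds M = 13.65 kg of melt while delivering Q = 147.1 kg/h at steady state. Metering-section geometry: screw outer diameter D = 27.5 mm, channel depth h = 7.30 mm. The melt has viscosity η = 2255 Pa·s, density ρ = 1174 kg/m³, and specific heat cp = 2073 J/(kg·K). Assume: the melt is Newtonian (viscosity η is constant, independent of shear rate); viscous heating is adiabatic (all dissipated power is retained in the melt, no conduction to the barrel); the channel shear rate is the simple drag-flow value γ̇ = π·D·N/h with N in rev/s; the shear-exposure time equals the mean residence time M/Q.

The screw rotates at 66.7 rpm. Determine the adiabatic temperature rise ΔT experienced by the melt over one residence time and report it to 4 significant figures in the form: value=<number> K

Convert throughput: Q = 147.1 kg/h = 147.1/3600 = 0.0408611 kg/s
Mean residence time: t_res = M/Q_s = 13.65 kg / 0.0408611 kg/s = 334.058 s
D = 27.5 mm = 0.0275 m;  h = 7.30 mm = 0.0073 m;  N = 66.7 rpm / 60 = 1.11167 rev/s
Shear rate: γ̇ = πDN/h = π·0.0275·1.11167/0.0073 = 13.1563 s⁻¹
ΔT = η·γ̇²·t_res / (ρ·cp) = 2255 · (13.1563)² · 334.058 / (1174 · 2073) = 53.576 K

value=53.58 K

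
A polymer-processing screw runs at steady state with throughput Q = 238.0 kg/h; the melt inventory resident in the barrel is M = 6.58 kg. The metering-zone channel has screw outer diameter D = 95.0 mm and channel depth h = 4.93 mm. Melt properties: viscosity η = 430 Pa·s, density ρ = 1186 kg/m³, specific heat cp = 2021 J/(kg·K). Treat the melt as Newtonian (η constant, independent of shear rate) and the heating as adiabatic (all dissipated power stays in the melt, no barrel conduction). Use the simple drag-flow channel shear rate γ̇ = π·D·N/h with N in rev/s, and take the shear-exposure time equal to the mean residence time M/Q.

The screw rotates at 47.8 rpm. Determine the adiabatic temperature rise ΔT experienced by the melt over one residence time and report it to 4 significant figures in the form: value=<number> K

Convert throughput: Q = 238.0 kg/h = 238.0/3600 = 0.0661111 kg/s
t_res = M / Q_s = 6.58 ÷ 0.0661111 = 99.5294 s
D = 95.0 mm = 0.095 m;  h = 4.93 mm = 0.00493 m;  N = 47.8 rpm / 60 = 0.796667 rev/s
γ̇ = π D N / h = (π)(0.095)(0.796667) / 0.00493 = 48.2284 s⁻¹
ΔT = η·γ̇²·t_res / (ρ·cp) = 430 · (48.2284)² · 99.5294 / (1186 · 2021) = 41.5313 K

value=41.53 K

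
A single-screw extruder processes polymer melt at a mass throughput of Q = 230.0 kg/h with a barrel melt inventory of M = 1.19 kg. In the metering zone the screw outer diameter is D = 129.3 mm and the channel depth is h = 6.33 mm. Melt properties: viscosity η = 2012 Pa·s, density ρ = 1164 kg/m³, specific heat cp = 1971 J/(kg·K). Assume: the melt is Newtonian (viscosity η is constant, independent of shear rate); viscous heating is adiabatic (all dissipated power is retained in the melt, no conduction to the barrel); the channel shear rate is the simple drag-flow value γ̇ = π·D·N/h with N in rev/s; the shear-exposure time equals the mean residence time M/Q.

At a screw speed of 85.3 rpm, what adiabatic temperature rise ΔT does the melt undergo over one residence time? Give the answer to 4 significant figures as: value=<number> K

value=136.0 K

Throughput in SI: Q_s = 230.0 kg/h ÷ 3600 s/h = 0.0638889 kg/s
t_res = M / Q_s = 1.19 ÷ 0.0638889 = 18.6261 s
Convert to SI: D = 0.1293 m, h = 0.00633 m, N = 85.3/60 = 1.42167 rev/s
γ̇ = π·D·N / h = π · 0.1293 · 1.42167 / 0.00633 = 91.231 s⁻¹
ΔT = η·γ̇²·t_res / (ρ·cp) = 2012 · (91.231)² · 18.6261 / (1164 · 1971) = 135.955 K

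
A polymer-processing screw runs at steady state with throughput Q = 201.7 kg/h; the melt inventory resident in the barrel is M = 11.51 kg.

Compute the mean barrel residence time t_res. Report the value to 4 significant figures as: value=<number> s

value=205.4 s

Convert throughput: Q = 201.7 kg/h = 201.7/3600 = 0.0560278 kg/s
t_res = M / Q_s = 11.51 ÷ 0.0560278 = 205.434 s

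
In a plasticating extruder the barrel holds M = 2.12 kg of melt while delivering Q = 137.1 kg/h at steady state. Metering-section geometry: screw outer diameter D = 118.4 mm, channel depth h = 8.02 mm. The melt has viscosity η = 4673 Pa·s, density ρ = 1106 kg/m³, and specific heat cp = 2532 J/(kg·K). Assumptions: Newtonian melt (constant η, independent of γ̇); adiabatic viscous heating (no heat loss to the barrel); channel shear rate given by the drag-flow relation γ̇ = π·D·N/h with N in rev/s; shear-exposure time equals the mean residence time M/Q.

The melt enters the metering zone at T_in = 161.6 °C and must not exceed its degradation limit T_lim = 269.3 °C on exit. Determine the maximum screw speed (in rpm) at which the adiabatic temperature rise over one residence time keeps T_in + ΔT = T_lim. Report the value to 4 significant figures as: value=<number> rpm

value=44.05 rpm

Throughput in SI: Q_s = 137.1 kg/h ÷ 3600 s/h = 0.0380833 kg/s
t_res = M / Q_s = 2.12 / 0.0380833 = 55.6674 s
Geometry in SI: D = 118.4 mm → 0.1184 m, h = 8.02 mm → 0.00802 m
ΔT_a = T_lim − T_in = 269.3 − 161.6 = 107.7 K
γ̇_max² = ΔT_a·ρ·cp/(η·t_res) = 107.7·1106·2532/(4673·55.6674) = 1159.41 s⁻²
γ̇_max = √1159.41 = 34.0501 s⁻¹
N_max = γ̇_max·h / (π·D) = 34.0501 · 0.00802 / (π · 0.1184) = 0.734162 rev/s = 44.0497 rpm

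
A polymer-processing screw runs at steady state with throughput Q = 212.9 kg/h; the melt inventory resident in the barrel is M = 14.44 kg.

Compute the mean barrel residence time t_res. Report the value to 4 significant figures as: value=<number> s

Q_s = Q / 3600 = 212.9 / 3600 = 0.0591389 kg/s
Mean residence time: t_res = M/Q_s = 14.44 kg / 0.0591389 kg/s = 244.171 s

value=244.2 s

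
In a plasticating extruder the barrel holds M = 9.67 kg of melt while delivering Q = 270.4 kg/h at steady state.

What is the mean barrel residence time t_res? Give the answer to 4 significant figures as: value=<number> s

value=128.7 s

Q_s = Q / 3600 = 270.4 / 3600 = 0.0751111 kg/s
Mean residence time: t_res = M/Q_s = 9.67 kg / 0.0751111 kg/s = 128.743 s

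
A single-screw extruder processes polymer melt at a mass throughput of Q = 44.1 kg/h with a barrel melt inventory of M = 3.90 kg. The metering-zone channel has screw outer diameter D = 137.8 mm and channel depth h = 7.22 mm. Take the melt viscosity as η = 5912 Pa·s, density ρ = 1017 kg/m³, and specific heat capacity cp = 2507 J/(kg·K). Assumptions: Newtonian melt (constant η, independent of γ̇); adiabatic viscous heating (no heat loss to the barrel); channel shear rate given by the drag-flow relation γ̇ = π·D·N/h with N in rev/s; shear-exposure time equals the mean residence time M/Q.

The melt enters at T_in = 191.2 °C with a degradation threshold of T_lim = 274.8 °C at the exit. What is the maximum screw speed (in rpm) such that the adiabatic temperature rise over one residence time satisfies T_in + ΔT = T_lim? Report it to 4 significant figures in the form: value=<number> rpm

Q_s = Q / 3600 = 44.1 / 3600 = 0.01225 kg/s
Mean residence time: t_res = M/Q_s = 3.90 kg / 0.01225 kg/s = 318.367 s
Geometry in SI: D = 137.8 mm → 0.1378 m, h = 7.22 mm → 0.00722 m
ΔT_a = T_lim − T_in = 274.8 − 191.2 = 83.6 K
Invert ΔT = ηγ̇²t_res/(ρcp) for γ̇: γ̇_max² = ΔT_a ρ cp / (η t_res) = 83.6·1017·2507 / (5912·318.367) = 113.245 s⁻²
γ̇_max = sqrt(113.245) = 10.6417 s⁻¹
Solve γ̇ = πDN/h for N: N_max = γ̇_max·h/(π·D) = 10.6417 × 0.00722 / (π × 0.1378) = 0.177479 rev/s = 10.6488 rpm

value=10.65 rpm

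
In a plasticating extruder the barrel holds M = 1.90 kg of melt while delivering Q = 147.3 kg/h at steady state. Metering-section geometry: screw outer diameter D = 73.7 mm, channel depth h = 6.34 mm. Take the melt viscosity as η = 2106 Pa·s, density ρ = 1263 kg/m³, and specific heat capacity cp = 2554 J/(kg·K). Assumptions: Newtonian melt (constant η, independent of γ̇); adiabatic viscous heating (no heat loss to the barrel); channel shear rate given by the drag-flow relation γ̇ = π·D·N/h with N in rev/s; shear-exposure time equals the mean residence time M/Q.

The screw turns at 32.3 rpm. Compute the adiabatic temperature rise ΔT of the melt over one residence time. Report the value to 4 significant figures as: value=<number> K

value=11.72 K

Throughput in SI: Q_s = 147.3 kg/h ÷ 3600 s/h = 0.0409167 kg/s
Mean residence time: t_res = M/Q_s = 1.90 kg / 0.0409167 kg/s = 46.4358 s
Convert to SI: D = 0.0737 m, h = 0.00634 m, N = 32.3/60 = 0.538333 rev/s
γ̇ = π D N / h = (π)(0.0737)(0.538333) / 0.00634 = 19.6598 s⁻¹
Adiabatic rise: ΔT = η γ̇² t_res / (ρ cp) = 2106·(19.6598)²·46.4358 / (1263·2554) = 11.7178 K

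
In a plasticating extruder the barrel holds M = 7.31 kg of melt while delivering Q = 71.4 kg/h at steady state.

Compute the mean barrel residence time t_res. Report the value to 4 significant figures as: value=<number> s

value=368.6 s

Q_s = Q / 3600 = 71.4 / 3600 = 0.0198333 kg/s
Mean residence time: t_res = M/Q_s = 7.31 kg / 0.0198333 kg/s = 368.571 s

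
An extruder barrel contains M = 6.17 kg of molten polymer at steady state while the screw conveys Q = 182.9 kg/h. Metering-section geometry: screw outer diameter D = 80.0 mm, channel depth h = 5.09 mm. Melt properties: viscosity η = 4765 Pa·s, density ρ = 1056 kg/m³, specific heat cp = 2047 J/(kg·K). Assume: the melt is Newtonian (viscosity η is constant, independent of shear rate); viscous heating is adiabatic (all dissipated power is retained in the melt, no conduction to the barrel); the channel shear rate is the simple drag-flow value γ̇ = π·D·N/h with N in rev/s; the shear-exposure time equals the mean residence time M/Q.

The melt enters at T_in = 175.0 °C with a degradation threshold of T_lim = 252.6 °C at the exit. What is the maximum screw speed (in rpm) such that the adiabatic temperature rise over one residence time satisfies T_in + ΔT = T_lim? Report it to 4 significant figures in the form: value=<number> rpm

Q_s = Q / 3600 = 182.9 / 3600 = 0.0508056 kg/s
t_res = M / Q_s = 6.17 / 0.0508056 = 121.443 s
D = 80.0 mm = 0.08 m;  h = 5.09 mm = 0.00509 m
Allowable rise: ΔT_a = T_lim − T_in = 252.6 − 175.0 = 77.6 K
γ̇_max² = ΔT_a·ρ·cp / (η·t_res) = [77.6 × 1056 × 2047] / [4765 × 121.443] = 289.872 s⁻²
Take the square root: γ̇_max = √(289.872) = 17.0256 s⁻¹
N_max = γ̇_max h / (πD) = 17.0256·0.00509/(π·0.08) = 0.344811 rev/s → ×60 = 20.6887 rpm

value=20.69 rpm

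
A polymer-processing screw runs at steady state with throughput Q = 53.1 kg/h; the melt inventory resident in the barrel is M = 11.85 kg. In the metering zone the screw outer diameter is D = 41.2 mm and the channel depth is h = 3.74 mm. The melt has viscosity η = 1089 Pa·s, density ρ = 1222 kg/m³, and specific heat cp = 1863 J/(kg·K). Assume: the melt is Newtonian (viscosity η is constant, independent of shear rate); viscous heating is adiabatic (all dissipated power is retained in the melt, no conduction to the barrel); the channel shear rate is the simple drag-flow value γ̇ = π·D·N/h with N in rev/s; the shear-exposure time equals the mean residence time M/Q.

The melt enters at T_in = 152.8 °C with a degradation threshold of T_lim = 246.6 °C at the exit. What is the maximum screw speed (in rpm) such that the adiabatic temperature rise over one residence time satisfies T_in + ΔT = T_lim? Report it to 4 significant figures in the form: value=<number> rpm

value=27.09 rpm

Throughput in SI: Q_s = 53.1 kg/h ÷ 3600 s/h = 0.01475 kg/s
t_res = M / Q_s = 11.85 / 0.01475 = 803.39 s
Geometry in SI: D = 41.2 mm → 0.0412 m, h = 3.74 mm → 0.00374 m
ΔT_a = T_lim − T_in = 246.6 °C − 152.8 °C = 93.8 K
γ̇_max² = ΔT_a·ρ·cp/(η·t_res) = 93.8·1222·1863/(1089·803.39) = 244.08 s⁻²
γ̇_max = √244.08 = 15.6231 s⁻¹
Solve γ̇ = πDN/h for N: N_max = γ̇_max·h/(π·D) = 15.6231 × 0.00374 / (π × 0.0412) = 0.45143 rev/s = 27.0858 rpm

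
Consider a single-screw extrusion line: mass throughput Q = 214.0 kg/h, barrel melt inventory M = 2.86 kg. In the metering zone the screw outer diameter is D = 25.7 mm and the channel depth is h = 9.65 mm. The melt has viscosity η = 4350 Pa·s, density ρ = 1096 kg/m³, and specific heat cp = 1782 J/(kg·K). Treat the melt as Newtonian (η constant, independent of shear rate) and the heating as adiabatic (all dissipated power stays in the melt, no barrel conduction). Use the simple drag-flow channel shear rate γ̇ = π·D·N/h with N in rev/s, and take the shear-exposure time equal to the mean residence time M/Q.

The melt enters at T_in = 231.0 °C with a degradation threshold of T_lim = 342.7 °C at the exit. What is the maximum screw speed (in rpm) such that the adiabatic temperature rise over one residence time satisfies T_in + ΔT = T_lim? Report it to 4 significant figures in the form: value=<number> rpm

value=231.5 rpm

Q_s = Q / 3600 = 214.0 / 3600 = 0.0594444 kg/s
Mean residence time: t_res = M/Q_s = 2.86 kg / 0.0594444 kg/s = 48.1121 s
Convert to metres: D = 0.0257 m, h = 0.00965 m
ΔT_a = T_lim − T_in = 342.7 − 231.0 = 111.7 K
γ̇_max² = ΔT_a·ρ·cp / (η·t_res) = [111.7 × 1096 × 1782] / [4350 × 48.1121] = 1042.38 s⁻²
Take the square root: γ̇_max = √(1042.38) = 32.286 s⁻¹
N_max = γ̇_max·h / (π·D) = 32.286 · 0.00965 / (π · 0.0257) = 3.85885 rev/s = 231.531 rpm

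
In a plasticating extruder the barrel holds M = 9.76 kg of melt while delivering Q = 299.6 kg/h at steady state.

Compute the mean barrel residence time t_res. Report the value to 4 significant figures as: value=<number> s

value=117.3 s

Convert throughput: Q = 299.6 kg/h = 299.6/3600 = 0.0832222 kg/s
Mean residence time: t_res = M/Q_s = 9.76 kg / 0.0832222 kg/s = 117.276 s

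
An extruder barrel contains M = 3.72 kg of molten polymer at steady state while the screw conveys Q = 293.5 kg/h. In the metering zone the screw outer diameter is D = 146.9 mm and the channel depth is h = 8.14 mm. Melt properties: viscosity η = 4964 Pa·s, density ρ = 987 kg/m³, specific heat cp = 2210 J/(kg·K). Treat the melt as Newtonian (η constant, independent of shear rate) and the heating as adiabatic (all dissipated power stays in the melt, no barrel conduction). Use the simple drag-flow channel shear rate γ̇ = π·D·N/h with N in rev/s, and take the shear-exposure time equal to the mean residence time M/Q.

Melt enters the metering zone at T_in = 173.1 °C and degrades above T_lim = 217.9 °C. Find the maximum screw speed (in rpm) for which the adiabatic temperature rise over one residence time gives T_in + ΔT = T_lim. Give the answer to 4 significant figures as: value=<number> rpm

value=21.98 rpm

Convert throughput: Q = 293.5 kg/h = 293.5/3600 = 0.0815278 kg/s
Mean residence time: t_res = M/Q_s = 3.72 kg / 0.0815278 kg/s = 45.6286 s
D = 146.9 mm = 0.1469 m;  h = 8.14 mm = 0.00814 m
ΔT_a = T_lim − T_in = 217.9 − 173.1 = 44.8 K
γ̇_max² = ΔT_a·ρ·cp / (η·t_res) = [44.8 × 987 × 2210] / [4964 × 45.6286] = 431.438 s⁻²
γ̇_max = √431.438 = 20.7711 s⁻¹
Solve γ̇ = πDN/h for N: N_max = γ̇_max·h/(π·D) = 20.7711 × 0.00814 / (π × 0.1469) = 0.366363 rev/s = 21.9818 rpm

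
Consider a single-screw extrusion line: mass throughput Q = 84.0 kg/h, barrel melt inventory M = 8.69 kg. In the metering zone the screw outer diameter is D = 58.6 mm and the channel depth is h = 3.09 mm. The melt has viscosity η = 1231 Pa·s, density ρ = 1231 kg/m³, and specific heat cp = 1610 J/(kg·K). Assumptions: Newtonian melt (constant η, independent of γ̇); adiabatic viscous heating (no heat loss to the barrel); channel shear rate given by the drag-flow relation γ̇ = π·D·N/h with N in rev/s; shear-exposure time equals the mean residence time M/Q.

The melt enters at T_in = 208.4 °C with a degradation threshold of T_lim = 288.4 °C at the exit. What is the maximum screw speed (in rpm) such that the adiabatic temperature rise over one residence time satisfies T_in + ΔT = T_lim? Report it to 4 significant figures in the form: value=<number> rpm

Q_s = Q / 3600 = 84.0 / 3600 = 0.0233333 kg/s
t_res = M / Q_s = 8.69 ÷ 0.0233333 = 372.429 s
Geometry in SI: D = 58.6 mm → 0.0586 m, h = 3.09 mm → 0.00309 m
ΔT_a = T_lim − T_in = 288.4 °C − 208.4 °C = 80 K
Invert ΔT = ηγ̇²t_res/(ρcp) for γ̇: γ̇_max² = ΔT_a ρ cp / (η t_res) = 80·1231·1610 / (1231·372.429) = 345.838 s⁻²
γ̇_max = sqrt(345.838) = 18.5967 s⁻¹
N_max = γ̇_max·h / (π·D) = 18.5967 · 0.00309 / (π · 0.0586) = 0.312139 rev/s = 18.7283 rpm

value=18.73 rpm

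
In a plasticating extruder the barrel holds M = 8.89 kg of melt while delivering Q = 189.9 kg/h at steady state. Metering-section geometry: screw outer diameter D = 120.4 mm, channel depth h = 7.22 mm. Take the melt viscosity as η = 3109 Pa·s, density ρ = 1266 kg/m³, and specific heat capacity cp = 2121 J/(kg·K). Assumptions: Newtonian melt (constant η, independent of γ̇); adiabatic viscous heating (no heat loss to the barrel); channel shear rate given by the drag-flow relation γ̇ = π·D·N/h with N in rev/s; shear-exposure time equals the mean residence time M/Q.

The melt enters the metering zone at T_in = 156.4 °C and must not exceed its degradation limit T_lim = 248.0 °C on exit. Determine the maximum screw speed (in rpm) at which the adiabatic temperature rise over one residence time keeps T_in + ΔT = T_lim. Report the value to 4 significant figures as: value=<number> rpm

value=24.81 rpm

Convert throughput: Q = 189.9 kg/h = 189.9/3600 = 0.05275 kg/s
t_res = M / Q_s = 8.89 / 0.05275 = 168.531 s
D = 120.4 mm = 0.1204 m;  h = 7.22 mm = 0.00722 m
Allowable rise: ΔT_a = T_lim − T_in = 248.0 − 156.4 = 91.6 K
γ̇_max² = ΔT_a·ρ·cp / (η·t_res) = [91.6 × 1266 × 2121] / [3109 × 168.531] = 469.429 s⁻²
Take the square root: γ̇_max = √(469.429) = 21.6663 s⁻¹
N_max = γ̇_max h / (πD) = 21.6663·0.00722/(π·0.1204) = 0.413567 rev/s → ×60 = 24.814 rpm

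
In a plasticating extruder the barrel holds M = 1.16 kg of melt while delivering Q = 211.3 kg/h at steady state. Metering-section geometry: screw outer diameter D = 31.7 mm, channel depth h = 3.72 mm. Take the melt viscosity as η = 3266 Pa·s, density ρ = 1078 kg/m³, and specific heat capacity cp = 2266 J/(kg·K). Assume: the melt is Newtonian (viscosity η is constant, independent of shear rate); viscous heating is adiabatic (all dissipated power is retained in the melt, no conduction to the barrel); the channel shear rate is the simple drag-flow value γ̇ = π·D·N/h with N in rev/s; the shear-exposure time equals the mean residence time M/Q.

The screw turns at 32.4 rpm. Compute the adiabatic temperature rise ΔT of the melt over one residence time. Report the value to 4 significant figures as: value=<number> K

value=5.522 K

Convert throughput: Q = 211.3 kg/h = 211.3/3600 = 0.0586944 kg/s
t_res = M / Q_s = 1.16 / 0.0586944 = 19.7634 s
Convert to SI: D = 0.0317 m, h = 0.00372 m, N = 32.4/60 = 0.54 rev/s
γ̇ = π D N / h = (π)(0.0317)(0.54) / 0.00372 = 14.4564 s⁻¹
Adiabatic rise: ΔT = η γ̇² t_res / (ρ cp) = 3266·(14.4564)²·19.7634 / (1078·2266) = 5.52228 K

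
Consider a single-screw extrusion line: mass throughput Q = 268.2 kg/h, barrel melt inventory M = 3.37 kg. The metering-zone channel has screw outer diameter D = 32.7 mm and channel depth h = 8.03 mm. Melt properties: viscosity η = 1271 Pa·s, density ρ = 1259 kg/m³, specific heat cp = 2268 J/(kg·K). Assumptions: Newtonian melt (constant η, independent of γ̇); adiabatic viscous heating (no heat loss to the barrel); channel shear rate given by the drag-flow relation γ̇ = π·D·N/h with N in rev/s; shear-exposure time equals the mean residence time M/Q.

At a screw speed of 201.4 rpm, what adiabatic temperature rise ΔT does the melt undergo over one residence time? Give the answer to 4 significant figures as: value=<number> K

value=37.13 K

Q_s = Q / 3600 = 268.2 / 3600 = 0.0745 kg/s
t_res = M / Q_s = 3.37 ÷ 0.0745 = 45.2349 s
D = 32.7 mm = 0.0327 m;  h = 8.03 mm = 0.00803 m;  N = 201.4 rpm / 60 = 3.35667 rev/s
Shear rate: γ̇ = πDN/h = π·0.0327·3.35667/0.00803 = 42.9428 s⁻¹
ΔT = η·γ̇²·t_res / (ρ·cp) = 1271 · (42.9428)² · 45.2349 / (1259 · 2268) = 37.1305 K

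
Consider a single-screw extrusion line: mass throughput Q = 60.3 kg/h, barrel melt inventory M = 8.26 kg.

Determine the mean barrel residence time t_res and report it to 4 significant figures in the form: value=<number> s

Convert throughput: Q = 60.3 kg/h = 60.3/3600 = 0.01675 kg/s
t_res = M / Q_s = 8.26 / 0.01675 = 493.134 s

value=493.1 s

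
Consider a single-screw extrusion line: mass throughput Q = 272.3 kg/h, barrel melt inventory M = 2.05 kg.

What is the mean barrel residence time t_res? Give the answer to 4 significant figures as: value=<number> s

Throughput in SI: Q_s = 272.3 kg/h ÷ 3600 s/h = 0.0756389 kg/s
Mean residence time: t_res = M/Q_s = 2.05 kg / 0.0756389 kg/s = 27.1025 s

value=27.10 s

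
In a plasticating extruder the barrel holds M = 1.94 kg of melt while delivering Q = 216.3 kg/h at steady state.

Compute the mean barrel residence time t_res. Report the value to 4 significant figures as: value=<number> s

value=32.29 s

Convert throughput: Q = 216.3 kg/h = 216.3/3600 = 0.0600833 kg/s
Mean residence time: t_res = M/Q_s = 1.94 kg / 0.0600833 kg/s = 32.2885 s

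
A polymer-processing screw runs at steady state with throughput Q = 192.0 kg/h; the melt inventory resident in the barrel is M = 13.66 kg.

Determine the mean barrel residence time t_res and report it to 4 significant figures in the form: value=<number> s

Q_s = Q / 3600 = 192.0 / 3600 = 0.0533333 kg/s
t_res = M / Q_s = 13.66 ÷ 0.0533333 = 256.125 s

value=256.1 s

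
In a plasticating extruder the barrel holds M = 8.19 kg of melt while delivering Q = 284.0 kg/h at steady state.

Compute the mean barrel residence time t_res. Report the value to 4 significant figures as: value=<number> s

Throughput in SI: Q_s = 284.0 kg/h ÷ 3600 s/h = 0.0788889 kg/s
t_res = M / Q_s = 8.19 / 0.0788889 = 103.817 s

value=103.8 s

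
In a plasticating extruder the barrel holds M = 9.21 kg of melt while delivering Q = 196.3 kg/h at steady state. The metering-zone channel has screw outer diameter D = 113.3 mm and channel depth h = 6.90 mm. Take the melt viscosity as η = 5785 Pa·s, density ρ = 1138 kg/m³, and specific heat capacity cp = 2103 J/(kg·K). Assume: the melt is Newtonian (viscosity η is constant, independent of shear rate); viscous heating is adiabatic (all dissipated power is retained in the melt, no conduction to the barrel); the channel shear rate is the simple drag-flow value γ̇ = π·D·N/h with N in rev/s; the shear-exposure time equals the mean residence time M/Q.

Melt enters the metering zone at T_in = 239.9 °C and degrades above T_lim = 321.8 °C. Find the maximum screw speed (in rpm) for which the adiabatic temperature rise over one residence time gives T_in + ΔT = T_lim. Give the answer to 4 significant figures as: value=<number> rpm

Q_s = Q / 3600 = 196.3 / 3600 = 0.0545278 kg/s
Mean residence time: t_res = M/Q_s = 9.21 kg / 0.0545278 kg/s = 168.905 s
Convert to metres: D = 0.1133 m, h = 0.0069 m
ΔT_a = T_lim − T_in = 321.8 − 239.9 = 81.9 K
Invert ΔT = ηγ̇²t_res/(ρcp) for γ̇: γ̇_max² = ΔT_a ρ cp / (η t_res) = 81.9·1138·2103 / (5785·168.905) = 200.595 s⁻²
γ̇_max = sqrt(200.595) = 14.1632 s⁻¹
N_max = γ̇_max·h / (π·D) = 14.1632 · 0.0069 / (π · 0.1133) = 0.274555 rev/s = 16.4733 rpm

value=16.47 rpm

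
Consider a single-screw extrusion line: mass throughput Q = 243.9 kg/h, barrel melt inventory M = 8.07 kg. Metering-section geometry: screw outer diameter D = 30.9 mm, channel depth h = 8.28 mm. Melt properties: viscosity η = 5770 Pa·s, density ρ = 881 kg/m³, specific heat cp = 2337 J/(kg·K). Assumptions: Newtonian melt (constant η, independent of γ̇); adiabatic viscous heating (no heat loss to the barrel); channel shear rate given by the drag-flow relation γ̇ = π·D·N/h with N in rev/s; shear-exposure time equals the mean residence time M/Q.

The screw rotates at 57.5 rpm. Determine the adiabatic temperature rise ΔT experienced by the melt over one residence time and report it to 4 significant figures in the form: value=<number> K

value=42.14 K

Q_s = Q / 3600 = 243.9 / 3600 = 0.06775 kg/s
t_res = M / Q_s = 8.07 / 0.06775 = 119.114 s
D = 30.9 mm = 0.0309 m;  h = 8.28 mm = 0.00828 m;  N = 57.5 rpm / 60 = 0.958333 rev/s
Shear rate: γ̇ = πDN/h = π·0.0309·0.958333/0.00828 = 11.2356 s⁻¹
ΔT = η·γ̇²·t_res/(ρ·cp) = [5770 × 11.2356² × 119.114] / [881 × 2337] = 42.14 K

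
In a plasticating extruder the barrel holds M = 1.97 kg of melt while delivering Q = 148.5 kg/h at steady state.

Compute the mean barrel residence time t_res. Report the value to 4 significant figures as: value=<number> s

Q_s = Q / 3600 = 148.5 / 3600 = 0.04125 kg/s
Mean residence time: t_res = M/Q_s = 1.97 kg / 0.04125 kg/s = 47.7576 s

value=47.76 s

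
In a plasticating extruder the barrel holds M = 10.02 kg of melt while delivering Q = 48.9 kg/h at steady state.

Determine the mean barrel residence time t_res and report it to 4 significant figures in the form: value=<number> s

Convert throughput: Q = 48.9 kg/h = 48.9/3600 = 0.0135833 kg/s
t_res = M / Q_s = 10.02 ÷ 0.0135833 = 737.669 s

value=737.7 s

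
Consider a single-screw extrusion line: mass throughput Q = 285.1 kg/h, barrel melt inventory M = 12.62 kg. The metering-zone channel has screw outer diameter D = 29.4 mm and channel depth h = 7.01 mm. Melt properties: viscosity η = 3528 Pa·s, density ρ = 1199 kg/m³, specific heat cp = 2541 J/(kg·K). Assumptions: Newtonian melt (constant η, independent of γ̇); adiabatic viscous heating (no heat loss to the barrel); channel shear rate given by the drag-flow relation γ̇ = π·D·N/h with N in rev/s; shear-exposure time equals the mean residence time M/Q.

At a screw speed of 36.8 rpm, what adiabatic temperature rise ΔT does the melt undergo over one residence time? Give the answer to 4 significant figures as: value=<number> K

Convert throughput: Q = 285.1 kg/h = 285.1/3600 = 0.0791944 kg/s
t_res = M / Q_s = 12.62 / 0.0791944 = 159.355 s
Convert to SI: D = 0.0294 m, h = 0.00701 m, N = 36.8/60 = 0.613333 rev/s
γ̇ = π D N / h = (π)(0.0294)(0.613333) / 0.00701 = 8.0812 s⁻¹
ΔT = η·γ̇²·t_res / (ρ·cp) = 3528 · (8.0812)² · 159.355 / (1199 · 2541) = 12.0509 K

value=12.05 K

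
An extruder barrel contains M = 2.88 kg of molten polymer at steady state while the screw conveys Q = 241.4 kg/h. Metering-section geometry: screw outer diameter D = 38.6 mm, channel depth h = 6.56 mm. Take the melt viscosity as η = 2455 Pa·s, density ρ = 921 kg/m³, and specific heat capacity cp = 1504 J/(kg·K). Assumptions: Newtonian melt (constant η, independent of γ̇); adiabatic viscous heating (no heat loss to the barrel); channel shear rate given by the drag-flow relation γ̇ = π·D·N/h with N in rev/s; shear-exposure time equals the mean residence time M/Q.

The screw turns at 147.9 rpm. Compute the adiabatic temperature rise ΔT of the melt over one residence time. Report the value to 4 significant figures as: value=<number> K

value=158.1 K

Throughput in SI: Q_s = 241.4 kg/h ÷ 3600 s/h = 0.0670556 kg/s
Mean residence time: t_res = M/Q_s = 2.88 kg / 0.0670556 kg/s = 42.9495 s
D = 38.6 mm = 0.0386 m;  h = 6.56 mm = 0.00656 m;  N = 147.9 rpm / 60 = 2.465 rev/s
Shear rate: γ̇ = πDN/h = π·0.0386·2.465/0.00656 = 45.567 s⁻¹
Adiabatic rise: ΔT = η γ̇² t_res / (ρ cp) = 2455·(45.567)²·42.9495 / (921·1504) = 158.053 K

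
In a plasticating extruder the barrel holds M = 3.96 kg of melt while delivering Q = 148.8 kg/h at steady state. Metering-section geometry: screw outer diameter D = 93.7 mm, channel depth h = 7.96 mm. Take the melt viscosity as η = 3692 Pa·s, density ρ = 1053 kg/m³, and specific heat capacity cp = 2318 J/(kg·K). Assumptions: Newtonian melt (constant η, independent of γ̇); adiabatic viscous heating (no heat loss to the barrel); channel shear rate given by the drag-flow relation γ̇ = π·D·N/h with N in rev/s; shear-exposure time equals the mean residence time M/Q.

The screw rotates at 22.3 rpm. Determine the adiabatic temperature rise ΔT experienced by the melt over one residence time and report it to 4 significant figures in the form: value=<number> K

Throughput in SI: Q_s = 148.8 kg/h ÷ 3600 s/h = 0.0413333 kg/s
t_res = M / Q_s = 3.96 ÷ 0.0413333 = 95.8065 s
Geometry in metres: D = 93.7 mm → 0.0937 m, h = 7.96 mm → 0.00796 m; screw speed N = 22.3 rpm = 0.371667 rev/s
γ̇ = π·D·N / h = π · 0.0937 · 0.371667 / 0.00796 = 13.7445 s⁻¹
ΔT = η·γ̇²·t_res/(ρ·cp) = [3692 × 13.7445² × 95.8065] / [1053 × 2318] = 27.3763 K

value=27.38 K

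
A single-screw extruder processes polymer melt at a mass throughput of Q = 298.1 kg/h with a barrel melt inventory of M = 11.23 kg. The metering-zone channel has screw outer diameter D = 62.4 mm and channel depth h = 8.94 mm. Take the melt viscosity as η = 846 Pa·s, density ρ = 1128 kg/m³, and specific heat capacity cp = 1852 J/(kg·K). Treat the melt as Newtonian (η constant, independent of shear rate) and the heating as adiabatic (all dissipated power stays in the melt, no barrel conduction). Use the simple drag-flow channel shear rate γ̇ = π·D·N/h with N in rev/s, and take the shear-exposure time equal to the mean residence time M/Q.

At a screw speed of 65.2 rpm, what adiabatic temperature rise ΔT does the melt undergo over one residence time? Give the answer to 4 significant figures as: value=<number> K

value=31.18 K

Throughput in SI: Q_s = 298.1 kg/h ÷ 3600 s/h = 0.0828056 kg/s
Mean residence time: t_res = M/Q_s = 11.23 kg / 0.0828056 kg/s = 135.619 s
D = 62.4 mm = 0.0624 m;  h = 8.94 mm = 0.00894 m;  N = 65.2 rpm / 60 = 1.08667 rev/s
γ̇ = π D N / h = (π)(0.0624)(1.08667) / 0.00894 = 23.8283 s⁻¹
Adiabatic rise: ΔT = η γ̇² t_res / (ρ cp) = 846·(23.8283)²·135.619 / (1128·1852) = 31.1837 K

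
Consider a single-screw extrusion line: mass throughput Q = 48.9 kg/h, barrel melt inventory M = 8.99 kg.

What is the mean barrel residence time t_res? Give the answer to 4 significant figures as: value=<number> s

value=661.8 s

Convert throughput: Q = 48.9 kg/h = 48.9/3600 = 0.0135833 kg/s
Mean residence time: t_res = M/Q_s = 8.99 kg / 0.0135833 kg/s = 661.84 s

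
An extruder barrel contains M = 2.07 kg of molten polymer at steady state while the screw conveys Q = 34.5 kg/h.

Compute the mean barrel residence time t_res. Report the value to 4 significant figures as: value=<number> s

value=216.0 s

Throughput in SI: Q_s = 34.5 kg/h ÷ 3600 s/h = 0.00958333 kg/s
t_res = M / Q_s = 2.07 / 0.00958333 = 216 s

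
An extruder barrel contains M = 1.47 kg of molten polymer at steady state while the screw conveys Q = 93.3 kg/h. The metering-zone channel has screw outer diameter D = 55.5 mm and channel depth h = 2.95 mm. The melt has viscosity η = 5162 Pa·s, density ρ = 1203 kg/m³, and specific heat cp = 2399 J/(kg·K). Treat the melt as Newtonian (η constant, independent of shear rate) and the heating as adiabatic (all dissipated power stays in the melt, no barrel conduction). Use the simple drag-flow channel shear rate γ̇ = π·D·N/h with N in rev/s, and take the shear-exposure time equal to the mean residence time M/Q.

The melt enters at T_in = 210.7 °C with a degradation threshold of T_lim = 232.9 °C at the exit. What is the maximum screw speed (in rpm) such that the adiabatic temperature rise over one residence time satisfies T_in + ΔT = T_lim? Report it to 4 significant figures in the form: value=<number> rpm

Convert throughput: Q = 93.3 kg/h = 93.3/3600 = 0.0259167 kg/s
Mean residence time: t_res = M/Q_s = 1.47 kg / 0.0259167 kg/s = 56.7203 s
D = 55.5 mm = 0.0555 m;  h = 2.95 mm = 0.00295 m
Allowable rise: ΔT_a = T_lim − T_in = 232.9 − 210.7 = 22.2 K
γ̇_max² = ΔT_a·ρ·cp/(η·t_res) = 22.2·1203·2399/(5162·56.7203) = 218.823 s⁻²
Take the square root: γ̇_max = √(218.823) = 14.7927 s⁻¹
N_max = γ̇_max·h / (π·D) = 14.7927 · 0.00295 / (π · 0.0555) = 0.25028 rev/s = 15.0168 rpm

value=15.02 rpm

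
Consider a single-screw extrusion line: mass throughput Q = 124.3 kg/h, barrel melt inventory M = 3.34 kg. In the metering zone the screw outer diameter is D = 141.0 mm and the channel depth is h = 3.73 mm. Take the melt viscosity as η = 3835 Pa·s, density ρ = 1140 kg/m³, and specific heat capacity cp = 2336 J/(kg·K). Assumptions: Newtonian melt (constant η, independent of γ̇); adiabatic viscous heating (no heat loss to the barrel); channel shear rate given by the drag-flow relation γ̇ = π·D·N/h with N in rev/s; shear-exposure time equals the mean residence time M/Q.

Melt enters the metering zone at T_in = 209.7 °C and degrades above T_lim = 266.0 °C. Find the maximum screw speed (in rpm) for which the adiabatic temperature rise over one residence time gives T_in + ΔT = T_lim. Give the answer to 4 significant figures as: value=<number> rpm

Throughput in SI: Q_s = 124.3 kg/h ÷ 3600 s/h = 0.0345278 kg/s
t_res = M / Q_s = 3.34 ÷ 0.0345278 = 96.7337 s
Geometry in SI: D = 141.0 mm → 0.141 m, h = 3.73 mm → 0.00373 m
ΔT_a = T_lim − T_in = 266.0 − 209.7 = 56.3 K
γ̇_max² = ΔT_a·ρ·cp/(η·t_res) = 56.3·1140·2336/(3835·96.7337) = 404.15 s⁻²
γ̇_max = √404.15 = 20.1035 s⁻¹
N_max = γ̇_max·h / (π·D) = 20.1035 · 0.00373 / (π · 0.141) = 0.169282 rev/s = 10.1569 rpm

value=10.16 rpm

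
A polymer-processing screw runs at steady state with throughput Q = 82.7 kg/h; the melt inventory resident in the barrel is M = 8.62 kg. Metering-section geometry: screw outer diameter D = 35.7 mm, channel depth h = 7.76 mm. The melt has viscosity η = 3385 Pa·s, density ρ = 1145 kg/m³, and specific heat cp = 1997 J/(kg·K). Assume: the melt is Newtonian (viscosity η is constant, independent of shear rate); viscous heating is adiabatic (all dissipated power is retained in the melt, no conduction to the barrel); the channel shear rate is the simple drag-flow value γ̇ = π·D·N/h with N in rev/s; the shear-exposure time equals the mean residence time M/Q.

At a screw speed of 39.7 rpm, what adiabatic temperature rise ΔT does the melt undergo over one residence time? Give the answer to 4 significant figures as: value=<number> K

Throughput in SI: Q_s = 82.7 kg/h ÷ 3600 s/h = 0.0229722 kg/s
t_res = M / Q_s = 8.62 ÷ 0.0229722 = 375.236 s
D = 35.7 mm = 0.0357 m;  h = 7.76 mm = 0.00776 m;  N = 39.7 rpm / 60 = 0.661667 rev/s
Shear rate: γ̇ = πDN/h = π·0.0357·0.661667/0.00776 = 9.56303 s⁻¹
Adiabatic rise: ΔT = η γ̇² t_res / (ρ cp) = 3385·(9.56303)²·375.236 / (1145·1997) = 50.8008 K

value=50.80 K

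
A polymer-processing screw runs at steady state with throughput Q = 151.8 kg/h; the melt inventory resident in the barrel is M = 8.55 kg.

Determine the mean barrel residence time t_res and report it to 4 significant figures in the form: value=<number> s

value=202.8 s

Convert throughput: Q = 151.8 kg/h = 151.8/3600 = 0.0421667 kg/s
t_res = M / Q_s = 8.55 / 0.0421667 = 202.767 s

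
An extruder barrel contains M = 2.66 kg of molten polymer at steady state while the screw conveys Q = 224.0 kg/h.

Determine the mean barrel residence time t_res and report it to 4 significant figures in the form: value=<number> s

Throughput in SI: Q_s = 224.0 kg/h ÷ 3600 s/h = 0.0622222 kg/s
t_res = M / Q_s = 2.66 / 0.0622222 = 42.75 s

value=42.75 s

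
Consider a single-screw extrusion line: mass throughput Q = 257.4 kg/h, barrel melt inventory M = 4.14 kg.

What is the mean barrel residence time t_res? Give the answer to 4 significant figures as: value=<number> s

value=57.90 s

Q_s = Q / 3600 = 257.4 / 3600 = 0.0715 kg/s
Mean residence time: t_res = M/Q_s = 4.14 kg / 0.0715 kg/s = 57.9021 s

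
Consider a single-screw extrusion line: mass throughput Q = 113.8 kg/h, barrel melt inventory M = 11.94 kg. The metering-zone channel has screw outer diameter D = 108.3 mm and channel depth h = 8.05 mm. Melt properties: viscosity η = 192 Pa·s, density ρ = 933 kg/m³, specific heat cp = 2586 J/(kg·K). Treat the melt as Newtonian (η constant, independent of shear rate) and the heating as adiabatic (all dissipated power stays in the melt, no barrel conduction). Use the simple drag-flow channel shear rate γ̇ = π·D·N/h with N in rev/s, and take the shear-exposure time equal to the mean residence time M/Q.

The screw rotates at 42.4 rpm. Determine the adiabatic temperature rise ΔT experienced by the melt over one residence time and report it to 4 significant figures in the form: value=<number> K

value=26.81 K

Q_s = Q / 3600 = 113.8 / 3600 = 0.0316111 kg/s
t_res = M / Q_s = 11.94 ÷ 0.0316111 = 377.715 s
Convert to SI: D = 0.1083 m, h = 0.00805 m, N = 42.4/60 = 0.706667 rev/s
γ̇ = π D N / h = (π)(0.1083)(0.706667) / 0.00805 = 29.8674 s⁻¹
Adiabatic rise: ΔT = η γ̇² t_res / (ρ cp) = 192·(29.8674)²·377.715 / (933·2586) = 26.8133 K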